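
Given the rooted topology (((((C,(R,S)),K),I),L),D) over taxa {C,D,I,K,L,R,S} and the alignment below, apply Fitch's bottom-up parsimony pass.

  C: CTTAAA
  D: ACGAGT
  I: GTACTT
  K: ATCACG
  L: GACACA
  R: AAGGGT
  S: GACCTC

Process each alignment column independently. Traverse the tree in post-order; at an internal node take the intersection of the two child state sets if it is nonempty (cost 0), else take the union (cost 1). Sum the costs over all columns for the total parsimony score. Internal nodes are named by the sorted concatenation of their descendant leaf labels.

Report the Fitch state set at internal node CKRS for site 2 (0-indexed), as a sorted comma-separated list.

[col 0] RS: children R:{A}, S:{G} ∪→ {A,G}; cost 1
[col 0] CRS: children C:{C}, RS:{A,G} ∪→ {A,C,G}; cost 1
[col 0] CKRS: children CRS:{A,C,G}, K:{A} ∩→ {A}; cost 0
[col 0] CIKRS: children CKRS:{A}, I:{G} ∪→ {A,G}; cost 1
[col 0] CIKLRS: children CIKRS:{A,G}, L:{G} ∩→ {G}; cost 0
[col 0] CDIKLRS: children CIKLRS:{G}, D:{A} ∪→ {A,G}; cost 1
[col 1] RS: children R:{A}, S:{A} ∩→ {A}; cost 0
[col 1] CRS: children C:{T}, RS:{A} ∪→ {A,T}; cost 1
[col 1] CKRS: children CRS:{A,T}, K:{T} ∩→ {T}; cost 0
[col 1] CIKRS: children CKRS:{T}, I:{T} ∩→ {T}; cost 0
[col 1] CIKLRS: children CIKRS:{T}, L:{A} ∪→ {A,T}; cost 1
[col 1] CDIKLRS: children CIKLRS:{A,T}, D:{C} ∪→ {A,C,T}; cost 1
[col 2] RS: children R:{G}, S:{C} ∪→ {C,G}; cost 1
[col 2] CRS: children C:{T}, RS:{C,G} ∪→ {C,G,T}; cost 1
[col 2] CKRS: children CRS:{C,G,T}, K:{C} ∩→ {C}; cost 0
[col 2] CIKRS: children CKRS:{C}, I:{A} ∪→ {A,C}; cost 1
[col 2] CIKLRS: children CIKRS:{A,C}, L:{C} ∩→ {C}; cost 0
[col 2] CDIKLRS: children CIKLRS:{C}, D:{G} ∪→ {C,G}; cost 1
[col 3] RS: children R:{G}, S:{C} ∪→ {C,G}; cost 1
[col 3] CRS: children C:{A}, RS:{C,G} ∪→ {A,C,G}; cost 1
[col 3] CKRS: children CRS:{A,C,G}, K:{A} ∩→ {A}; cost 0
[col 3] CIKRS: children CKRS:{A}, I:{C} ∪→ {A,C}; cost 1
[col 3] CIKLRS: children CIKRS:{A,C}, L:{A} ∩→ {A}; cost 0
[col 3] CDIKLRS: children CIKLRS:{A}, D:{A} ∩→ {A}; cost 0
[col 4] RS: children R:{G}, S:{T} ∪→ {G,T}; cost 1
[col 4] CRS: children C:{A}, RS:{G,T} ∪→ {A,G,T}; cost 1
[col 4] CKRS: children CRS:{A,G,T}, K:{C} ∪→ {A,C,G,T}; cost 1
[col 4] CIKRS: children CKRS:{A,C,G,T}, I:{T} ∩→ {T}; cost 0
[col 4] CIKLRS: children CIKRS:{T}, L:{C} ∪→ {C,T}; cost 1
[col 4] CDIKLRS: children CIKLRS:{C,T}, D:{G} ∪→ {C,G,T}; cost 1
[col 5] RS: children R:{T}, S:{C} ∪→ {C,T}; cost 1
[col 5] CRS: children C:{A}, RS:{C,T} ∪→ {A,C,T}; cost 1
[col 5] CKRS: children CRS:{A,C,T}, K:{G} ∪→ {A,C,G,T}; cost 1
[col 5] CIKRS: children CKRS:{A,C,G,T}, I:{T} ∩→ {T}; cost 0
[col 5] CIKLRS: children CIKRS:{T}, L:{A} ∪→ {A,T}; cost 1
[col 5] CDIKLRS: children CIKLRS:{A,T}, D:{T} ∩→ {T}; cost 0
per-site changes: [4, 3, 4, 3, 5, 4]; total = 23

C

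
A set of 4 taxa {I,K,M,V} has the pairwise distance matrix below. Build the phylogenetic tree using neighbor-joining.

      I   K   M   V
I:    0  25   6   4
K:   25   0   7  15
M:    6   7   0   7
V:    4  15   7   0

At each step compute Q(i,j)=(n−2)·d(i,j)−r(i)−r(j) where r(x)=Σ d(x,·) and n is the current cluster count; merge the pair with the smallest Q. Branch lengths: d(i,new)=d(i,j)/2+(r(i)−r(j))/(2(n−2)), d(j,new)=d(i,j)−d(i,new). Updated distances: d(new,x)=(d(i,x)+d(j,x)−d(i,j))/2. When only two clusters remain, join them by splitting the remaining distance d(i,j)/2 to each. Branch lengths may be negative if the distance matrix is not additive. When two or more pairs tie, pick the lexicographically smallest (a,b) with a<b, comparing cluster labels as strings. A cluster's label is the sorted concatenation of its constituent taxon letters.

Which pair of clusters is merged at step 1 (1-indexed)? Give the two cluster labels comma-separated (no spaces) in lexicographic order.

iteration 1: select I,V (d=4, Q=-53); attach at lengths (17/4, -1/4); label the merged cluster IV
  updated: d(IV,K)=18, d(IV,M)=9/2
iteration 2: select IV,K (d=18, Q=-59/2); attach at lengths (31/4, 41/4); label the merged cluster IKV
  updated: d(IKV,M)=-13/4
iteration 3: select IKV,M (d=-13/4); attach at lengths (-13/8, -13/8); label the merged cluster IKMV
final tree: (((I:17/4,V:-1/4):31/4,K:41/4):-13/8,M:-13/8)
total length: 75/4

I,V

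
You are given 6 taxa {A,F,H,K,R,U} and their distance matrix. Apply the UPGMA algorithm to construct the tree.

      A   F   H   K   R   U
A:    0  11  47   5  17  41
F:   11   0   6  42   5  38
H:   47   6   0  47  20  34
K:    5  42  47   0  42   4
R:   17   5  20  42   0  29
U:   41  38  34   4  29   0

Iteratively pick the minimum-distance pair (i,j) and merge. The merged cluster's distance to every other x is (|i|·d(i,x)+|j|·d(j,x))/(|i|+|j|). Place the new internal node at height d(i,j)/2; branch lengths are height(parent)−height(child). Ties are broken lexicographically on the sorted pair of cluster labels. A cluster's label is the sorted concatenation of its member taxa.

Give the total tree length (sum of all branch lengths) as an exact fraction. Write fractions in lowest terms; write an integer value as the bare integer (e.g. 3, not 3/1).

1. join K+U (d=4) ⇒ KU; edges |K|=2, |U|=2
  updated: d(A,KU)=23, d(F,KU)=40, d(H,KU)=81/2, d(KU,R)=71/2
2. join F+R (d=5) ⇒ FR; edges |F|=5/2, |R|=5/2
  updated: d(A,FR)=14, d(FR,H)=13, d(FR,KU)=151/4
3. join FR+H (d=13) ⇒ FHR; edges |FR|=4, |H|=13/2
  updated: d(A,FHR)=25, d(FHR,KU)=116/3
4. join A+KU (d=23) ⇒ AKU; edges |A|=23/2, |KU|=19/2
  updated: d(AKU,FHR)=307/9
5. join AKU+FHR (d=307/9) ⇒ AFHKRU; edges |AKU|=50/9, |FHR|=95/9
final tree: ((A:23/2,(K:2,U:2):19/2):50/9,((F:5/2,R:5/2):4,H:13/2):95/9)
total length: 1019/18

1019/18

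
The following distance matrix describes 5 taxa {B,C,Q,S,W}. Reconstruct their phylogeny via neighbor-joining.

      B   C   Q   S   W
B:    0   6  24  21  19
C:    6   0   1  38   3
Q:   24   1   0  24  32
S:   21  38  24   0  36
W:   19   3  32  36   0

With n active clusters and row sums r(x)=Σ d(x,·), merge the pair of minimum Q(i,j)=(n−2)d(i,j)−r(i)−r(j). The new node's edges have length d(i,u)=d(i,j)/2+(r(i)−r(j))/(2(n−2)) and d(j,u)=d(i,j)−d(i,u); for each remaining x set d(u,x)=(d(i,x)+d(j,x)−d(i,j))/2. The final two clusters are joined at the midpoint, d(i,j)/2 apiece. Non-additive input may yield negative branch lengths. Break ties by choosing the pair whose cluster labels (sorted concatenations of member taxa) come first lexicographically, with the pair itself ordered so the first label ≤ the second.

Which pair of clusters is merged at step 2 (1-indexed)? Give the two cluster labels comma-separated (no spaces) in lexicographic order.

B,CW

step 1: merge (C,W) at d=3, Q=-129; branch lengths C→-11/2, W→17/2; new cluster CW
  updated: d(B,CW)=11, d(CW,Q)=15, d(CW,S)=71/2
step 2: merge (B,CW) at d=11, Q=-191/2; branch lengths B→33/8, CW→55/8; new cluster BCW
  updated: d(BCW,Q)=14, d(BCW,S)=91/4
step 3: merge (BCW,Q) at d=14, Q=-243/4; branch lengths BCW→51/8, Q→61/8; new cluster BCQW
  updated: d(BCQW,S)=131/8
step 4: merge (BCQW,S) at d=131/8; branch lengths BCQW→131/16, S→131/16; new cluster BCQSW
final tree: (((B:33/8,(C:-11/2,W:17/2):55/8):51/8,Q:61/8):131/16,S:131/16)
total length: 355/8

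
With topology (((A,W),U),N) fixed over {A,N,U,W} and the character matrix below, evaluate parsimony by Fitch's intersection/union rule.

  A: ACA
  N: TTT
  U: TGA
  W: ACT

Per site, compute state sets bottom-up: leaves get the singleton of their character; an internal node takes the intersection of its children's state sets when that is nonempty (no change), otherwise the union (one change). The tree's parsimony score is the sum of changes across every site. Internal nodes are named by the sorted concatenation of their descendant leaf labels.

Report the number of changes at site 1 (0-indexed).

2

AW@0: {A} ∩ {A} = {A} (intersection, +0)
AUW@0: {A} ∪ {T} = {A,T} (union, +1)
ANUW@0: {A,T} ∩ {T} = {T} (intersection, +0)
AW@1: {C} ∩ {C} = {C} (intersection, +0)
AUW@1: {C} ∪ {G} = {C,G} (union, +1)
ANUW@1: {C,G} ∪ {T} = {C,G,T} (union, +1)
AW@2: {A} ∪ {T} = {A,T} (union, +1)
AUW@2: {A,T} ∩ {A} = {A} (intersection, +0)
ANUW@2: {A} ∪ {T} = {A,T} (union, +1)
per-site changes: [1, 2, 2]; total = 5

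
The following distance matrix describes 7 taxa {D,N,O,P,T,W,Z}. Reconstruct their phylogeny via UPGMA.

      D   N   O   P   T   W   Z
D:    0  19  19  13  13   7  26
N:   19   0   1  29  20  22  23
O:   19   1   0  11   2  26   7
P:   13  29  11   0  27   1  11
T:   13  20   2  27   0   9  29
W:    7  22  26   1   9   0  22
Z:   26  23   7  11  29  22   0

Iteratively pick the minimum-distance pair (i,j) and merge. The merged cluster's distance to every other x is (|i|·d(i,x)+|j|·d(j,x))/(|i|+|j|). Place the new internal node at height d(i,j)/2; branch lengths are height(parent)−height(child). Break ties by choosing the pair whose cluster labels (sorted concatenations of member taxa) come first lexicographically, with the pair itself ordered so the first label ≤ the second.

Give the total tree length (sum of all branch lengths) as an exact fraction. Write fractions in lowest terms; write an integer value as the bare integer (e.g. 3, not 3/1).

1. join N+O (d=1) ⇒ NO; edges |N|=1/2, |O|=1/2
  updated: d(D,NO)=19, d(NO,P)=20, d(NO,T)=11, d(NO,W)=24, d(NO,Z)=15
2. join P+W (d=1) ⇒ PW; edges |P|=1/2, |W|=1/2
  updated: d(D,PW)=10, d(NO,PW)=22, d(PW,T)=18, d(PW,Z)=33/2
3. join D+PW (d=10) ⇒ DPW; edges |D|=5, |PW|=9/2
  updated: d(DPW,NO)=21, d(DPW,T)=49/3, d(DPW,Z)=59/3
4. join NO+T (d=11) ⇒ NOT; edges |NO|=5, |T|=11/2
  updated: d(DPW,NOT)=175/9, d(NOT,Z)=59/3
5. join DPW+NOT (d=175/9) ⇒ DNOPTW; edges |DPW|=85/18, |NOT|=38/9
  updated: d(DNOPTW,Z)=59/3
6. join DNOPTW+Z (d=59/3) ⇒ DNOPTWZ; edges |DNOPTW|=1/9, |Z|=59/6
final tree: (((D:5,(P:1/2,W:1/2):9/2):85/18,((N:1/2,O:1/2):5,T:11/2):38/9):1/9,Z:59/6)
total length: 368/9

368/9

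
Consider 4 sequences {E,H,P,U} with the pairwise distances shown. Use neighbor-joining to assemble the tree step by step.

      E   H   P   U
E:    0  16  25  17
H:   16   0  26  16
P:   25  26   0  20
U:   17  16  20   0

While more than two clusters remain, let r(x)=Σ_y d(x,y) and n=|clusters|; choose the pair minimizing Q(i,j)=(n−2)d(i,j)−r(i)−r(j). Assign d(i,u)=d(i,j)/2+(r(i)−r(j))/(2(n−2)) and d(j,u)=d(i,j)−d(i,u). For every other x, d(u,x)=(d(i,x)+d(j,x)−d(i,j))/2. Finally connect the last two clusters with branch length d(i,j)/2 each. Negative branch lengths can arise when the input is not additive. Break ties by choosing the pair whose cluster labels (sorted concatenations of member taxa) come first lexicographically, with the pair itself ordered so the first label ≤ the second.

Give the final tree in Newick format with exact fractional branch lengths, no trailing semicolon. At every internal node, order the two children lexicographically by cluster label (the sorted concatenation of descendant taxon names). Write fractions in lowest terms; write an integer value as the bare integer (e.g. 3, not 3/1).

(((E:8,H:8):3,P:29/2):11/4,U:11/4)

iteration 1: select E,H (d=16, Q=-84); attach at lengths (8, 8); label the merged cluster EH
  updated: d(EH,P)=35/2, d(EH,U)=17/2
iteration 2: select EH,P (d=35/2, Q=-46); attach at lengths (3, 29/2); label the merged cluster EHP
  updated: d(EHP,U)=11/2
iteration 3: select EHP,U (d=11/2); attach at lengths (11/4, 11/4); label the merged cluster EHPU
final tree: (((E:8,H:8):3,P:29/2):11/4,U:11/4)
total length: 39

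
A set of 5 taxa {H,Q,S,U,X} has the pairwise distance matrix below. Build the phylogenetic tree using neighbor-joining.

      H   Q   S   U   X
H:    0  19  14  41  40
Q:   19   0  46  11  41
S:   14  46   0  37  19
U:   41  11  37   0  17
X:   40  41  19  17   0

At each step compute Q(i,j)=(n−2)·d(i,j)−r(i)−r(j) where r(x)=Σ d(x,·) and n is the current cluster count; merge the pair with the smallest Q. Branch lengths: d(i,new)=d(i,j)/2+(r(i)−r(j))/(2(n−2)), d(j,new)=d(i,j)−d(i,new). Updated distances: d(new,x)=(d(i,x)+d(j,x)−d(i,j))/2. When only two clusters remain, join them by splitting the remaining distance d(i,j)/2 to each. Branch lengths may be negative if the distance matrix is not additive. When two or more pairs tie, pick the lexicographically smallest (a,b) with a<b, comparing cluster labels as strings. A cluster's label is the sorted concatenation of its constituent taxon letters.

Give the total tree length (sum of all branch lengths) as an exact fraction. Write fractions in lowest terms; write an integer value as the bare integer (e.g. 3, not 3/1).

477/8

step 1: merge (Q,U) at d=11, Q=-190; branch lengths Q→22/3, U→11/3; new cluster QU
  updated: d(H,QU)=49/2, d(QU,S)=36, d(QU,X)=47/2
step 2: merge (H,S) at d=14, Q=-239/2; branch lengths H→75/8, S→37/8; new cluster HS
  updated: d(HS,QU)=93/4, d(HS,X)=45/2
step 3: merge (HS,QU) at d=93/4, Q=-277/4; branch lengths HS→89/8, QU→97/8; new cluster HQSU
  updated: d(HQSU,X)=91/8
step 4: merge (HQSU,X) at d=91/8; branch lengths HQSU→91/16, X→91/16; new cluster HQSUX
final tree: (((H:75/8,S:37/8):89/8,(Q:22/3,U:11/3):97/8):91/16,X:91/16)
total length: 477/8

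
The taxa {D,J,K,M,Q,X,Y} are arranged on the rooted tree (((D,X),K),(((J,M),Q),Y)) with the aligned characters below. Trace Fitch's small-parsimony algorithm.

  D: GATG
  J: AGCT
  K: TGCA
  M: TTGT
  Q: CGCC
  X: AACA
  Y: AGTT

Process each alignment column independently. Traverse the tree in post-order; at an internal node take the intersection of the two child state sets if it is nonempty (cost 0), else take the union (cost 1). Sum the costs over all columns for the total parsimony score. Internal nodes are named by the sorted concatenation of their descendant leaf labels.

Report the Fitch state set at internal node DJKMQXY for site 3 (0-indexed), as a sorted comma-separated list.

[col 0] DX: children D:{G}, X:{A} ∪→ {A,G}; cost 1
[col 0] DKX: children DX:{A,G}, K:{T} ∪→ {A,G,T}; cost 1
[col 0] JM: children J:{A}, M:{T} ∪→ {A,T}; cost 1
[col 0] JMQ: children JM:{A,T}, Q:{C} ∪→ {A,C,T}; cost 1
[col 0] JMQY: children JMQ:{A,C,T}, Y:{A} ∩→ {A}; cost 0
[col 0] DJKMQXY: children DKX:{A,G,T}, JMQY:{A} ∩→ {A}; cost 0
[col 1] DX: children D:{A}, X:{A} ∩→ {A}; cost 0
[col 1] DKX: children DX:{A}, K:{G} ∪→ {A,G}; cost 1
[col 1] JM: children J:{G}, M:{T} ∪→ {G,T}; cost 1
[col 1] JMQ: children JM:{G,T}, Q:{G} ∩→ {G}; cost 0
[col 1] JMQY: children JMQ:{G}, Y:{G} ∩→ {G}; cost 0
[col 1] DJKMQXY: children DKX:{A,G}, JMQY:{G} ∩→ {G}; cost 0
[col 2] DX: children D:{T}, X:{C} ∪→ {C,T}; cost 1
[col 2] DKX: children DX:{C,T}, K:{C} ∩→ {C}; cost 0
[col 2] JM: children J:{C}, M:{G} ∪→ {C,G}; cost 1
[col 2] JMQ: children JM:{C,G}, Q:{C} ∩→ {C}; cost 0
[col 2] JMQY: children JMQ:{C}, Y:{T} ∪→ {C,T}; cost 1
[col 2] DJKMQXY: children DKX:{C}, JMQY:{C,T} ∩→ {C}; cost 0
[col 3] DX: children D:{G}, X:{A} ∪→ {A,G}; cost 1
[col 3] DKX: children DX:{A,G}, K:{A} ∩→ {A}; cost 0
[col 3] JM: children J:{T}, M:{T} ∩→ {T}; cost 0
[col 3] JMQ: children JM:{T}, Q:{C} ∪→ {C,T}; cost 1
[col 3] JMQY: children JMQ:{C,T}, Y:{T} ∩→ {T}; cost 0
[col 3] DJKMQXY: children DKX:{A}, JMQY:{T} ∪→ {A,T}; cost 1
per-site changes: [4, 2, 3, 3]; total = 12

A,T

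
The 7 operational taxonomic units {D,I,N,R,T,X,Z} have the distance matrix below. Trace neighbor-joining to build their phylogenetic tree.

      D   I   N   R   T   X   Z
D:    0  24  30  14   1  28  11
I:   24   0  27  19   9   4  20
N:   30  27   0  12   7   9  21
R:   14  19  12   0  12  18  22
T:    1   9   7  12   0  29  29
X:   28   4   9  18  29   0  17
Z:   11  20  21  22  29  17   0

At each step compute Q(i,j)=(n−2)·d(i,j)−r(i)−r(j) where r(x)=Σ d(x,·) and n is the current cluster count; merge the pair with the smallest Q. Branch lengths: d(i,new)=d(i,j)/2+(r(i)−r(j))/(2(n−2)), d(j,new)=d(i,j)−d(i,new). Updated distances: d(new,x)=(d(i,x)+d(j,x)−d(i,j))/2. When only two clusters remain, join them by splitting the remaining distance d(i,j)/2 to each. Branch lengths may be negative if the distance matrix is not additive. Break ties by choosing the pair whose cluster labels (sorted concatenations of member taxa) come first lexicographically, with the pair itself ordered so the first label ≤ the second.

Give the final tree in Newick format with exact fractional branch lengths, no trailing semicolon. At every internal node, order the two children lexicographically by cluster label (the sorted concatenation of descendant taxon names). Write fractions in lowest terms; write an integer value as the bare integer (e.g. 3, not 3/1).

step 1: merge (D,T) at d=1, Q=-190; branch lengths D→13/5, T→-8/5; new cluster DT
  updated: d(DT,I)=16, d(DT,N)=18, d(DT,R)=25/2, d(DT,X)=28, d(DT,Z)=39/2
step 2: merge (I,X) at d=4, Q=-146; branch lengths I→13/4, X→3/4; new cluster IX
  updated: d(DT,IX)=20, d(IX,N)=16, d(IX,R)=33/2, d(IX,Z)=33/2
step 3: merge (IX,Z) at d=33/2, Q=-197/2; branch lengths IX→79/12, Z→119/12; new cluster IXZ
  updated: d(DT,IXZ)=23/2, d(IXZ,N)=41/4, d(IXZ,R)=11
step 4: merge (DT,R) at d=25/2, Q=-105/2; branch lengths DT→63/8, R→37/8; new cluster DRT
  updated: d(DRT,IXZ)=5, d(DRT,N)=35/4
step 5: merge (DRT,IXZ) at d=5, Q=-24; branch lengths DRT→7/4, IXZ→13/4; new cluster DIRTXZ
  updated: d(DIRTXZ,N)=7
step 6: merge (DIRTXZ,N) at d=7; branch lengths DIRTXZ→7/2, N→7/2; new cluster DINRTXZ
final tree: ((((D:13/5,T:-8/5):63/8,R:37/8):7/4,((I:13/4,X:3/4):79/12,Z:119/12):13/4):7/2,N:7/2)
total length: 46

((((D:13/5,T:-8/5):63/8,R:37/8):7/4,((I:13/4,X:3/4):79/12,Z:119/12):13/4):7/2,N:7/2)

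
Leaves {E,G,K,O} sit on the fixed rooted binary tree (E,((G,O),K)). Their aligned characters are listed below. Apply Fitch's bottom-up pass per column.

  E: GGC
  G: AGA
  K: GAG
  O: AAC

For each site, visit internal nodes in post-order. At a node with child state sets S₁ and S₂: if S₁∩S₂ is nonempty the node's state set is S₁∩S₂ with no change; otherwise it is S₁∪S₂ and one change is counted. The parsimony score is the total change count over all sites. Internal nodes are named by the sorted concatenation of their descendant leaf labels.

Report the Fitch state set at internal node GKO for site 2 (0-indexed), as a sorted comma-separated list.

A,C,G

site 0, node GO: G={A} ∩ O={A} → {A} (+0)
site 0, node GKO: GO={A} ∪ K={G} → {A,G} (+1)
site 0, node EGKO: E={G} ∩ GKO={A,G} → {G} (+0)
site 1, node GO: G={G} ∪ O={A} → {A,G} (+1)
site 1, node GKO: GO={A,G} ∩ K={A} → {A} (+0)
site 1, node EGKO: E={G} ∪ GKO={A} → {A,G} (+1)
site 2, node GO: G={A} ∪ O={C} → {A,C} (+1)
site 2, node GKO: GO={A,C} ∪ K={G} → {A,C,G} (+1)
site 2, node EGKO: E={C} ∩ GKO={A,C,G} → {C} (+0)
per-site changes: [1, 2, 2]; total = 5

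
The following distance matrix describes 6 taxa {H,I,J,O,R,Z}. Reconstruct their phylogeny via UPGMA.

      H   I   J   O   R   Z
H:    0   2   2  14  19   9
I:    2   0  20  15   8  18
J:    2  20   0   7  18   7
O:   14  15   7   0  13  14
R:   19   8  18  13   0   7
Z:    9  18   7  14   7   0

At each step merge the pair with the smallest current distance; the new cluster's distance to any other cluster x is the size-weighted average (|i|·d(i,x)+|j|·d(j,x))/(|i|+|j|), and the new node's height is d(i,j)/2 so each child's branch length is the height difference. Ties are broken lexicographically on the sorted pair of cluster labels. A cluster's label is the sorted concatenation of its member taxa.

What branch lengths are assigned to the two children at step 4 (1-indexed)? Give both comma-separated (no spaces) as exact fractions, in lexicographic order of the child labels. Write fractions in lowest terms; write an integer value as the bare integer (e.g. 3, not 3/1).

43/8,23/8

step 1: merge (H,I) at d=2; branch lengths H→1, I→1; new cluster HI
  updated: d(HI,J)=11, d(HI,O)=29/2, d(HI,R)=27/2, d(HI,Z)=27/2
step 2: merge (J,O) at d=7; branch lengths J→7/2, O→7/2; new cluster JO
  updated: d(HI,JO)=51/4, d(JO,R)=31/2, d(JO,Z)=21/2
step 3: merge (R,Z) at d=7; branch lengths R→7/2, Z→7/2; new cluster RZ
  updated: d(HI,RZ)=27/2, d(JO,RZ)=13
step 4: merge (HI,JO) at d=51/4; branch lengths HI→43/8, JO→23/8; new cluster HIJO
  updated: d(HIJO,RZ)=53/4
step 5: merge (HIJO,RZ) at d=53/4; branch lengths HIJO→1/4, RZ→25/8; new cluster HIJORZ
final tree: (((H:1,I:1):43/8,(J:7/2,O:7/2):23/8):1/4,(R:7/2,Z:7/2):25/8)
total length: 221/8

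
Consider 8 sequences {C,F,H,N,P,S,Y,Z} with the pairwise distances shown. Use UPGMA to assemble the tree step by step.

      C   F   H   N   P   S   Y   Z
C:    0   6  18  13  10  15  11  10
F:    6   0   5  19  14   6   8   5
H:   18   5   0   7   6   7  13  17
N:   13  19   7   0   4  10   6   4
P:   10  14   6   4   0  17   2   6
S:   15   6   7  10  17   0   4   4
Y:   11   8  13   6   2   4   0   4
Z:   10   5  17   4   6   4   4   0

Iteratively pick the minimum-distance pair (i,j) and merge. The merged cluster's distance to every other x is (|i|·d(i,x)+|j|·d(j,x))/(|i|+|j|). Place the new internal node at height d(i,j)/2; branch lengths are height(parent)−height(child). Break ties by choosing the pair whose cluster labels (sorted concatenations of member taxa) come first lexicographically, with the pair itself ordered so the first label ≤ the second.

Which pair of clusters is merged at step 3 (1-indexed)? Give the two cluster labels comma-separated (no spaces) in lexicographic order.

1. join P+Y (d=2) ⇒ PY; edges |P|=1, |Y|=1
  updated: d(C,PY)=21/2, d(F,PY)=11, d(H,PY)=19/2, d(N,PY)=5, d(PY,S)=21/2, d(PY,Z)=5
2. join N+Z (d=4) ⇒ NZ; edges |N|=2, |Z|=2
  updated: d(C,NZ)=23/2, d(F,NZ)=12, d(H,NZ)=12, d(NZ,PY)=5, d(NZ,S)=7
3. join F+H (d=5) ⇒ FH; edges |F|=5/2, |H|=5/2
  updated: d(C,FH)=12, d(FH,NZ)=12, d(FH,PY)=41/4, d(FH,S)=13/2
4. join NZ+PY (d=5) ⇒ NPYZ; edges |NZ|=1/2, |PY|=3/2
  updated: d(C,NPYZ)=11, d(FH,NPYZ)=89/8, d(NPYZ,S)=35/4
5. join FH+S (d=13/2) ⇒ FHS; edges |FH|=3/4, |S|=13/4
  updated: d(C,FHS)=13, d(FHS,NPYZ)=31/3
6. join FHS+NPYZ (d=31/3) ⇒ FHNPSYZ; edges |FHS|=23/12, |NPYZ|=8/3
  updated: d(C,FHNPSYZ)=83/7
7. join C+FHNPSYZ (d=83/7) ⇒ CFHNPSYZ; edges |C|=83/14, |FHNPSYZ|=16/21
final tree: (C:83/14,(((F:5/2,H:5/2):3/4,S:13/4):23/12,((N:2,Z:2):1/2,(P:1,Y:1):3/2):8/3):16/21)
total length: 2375/84

F,H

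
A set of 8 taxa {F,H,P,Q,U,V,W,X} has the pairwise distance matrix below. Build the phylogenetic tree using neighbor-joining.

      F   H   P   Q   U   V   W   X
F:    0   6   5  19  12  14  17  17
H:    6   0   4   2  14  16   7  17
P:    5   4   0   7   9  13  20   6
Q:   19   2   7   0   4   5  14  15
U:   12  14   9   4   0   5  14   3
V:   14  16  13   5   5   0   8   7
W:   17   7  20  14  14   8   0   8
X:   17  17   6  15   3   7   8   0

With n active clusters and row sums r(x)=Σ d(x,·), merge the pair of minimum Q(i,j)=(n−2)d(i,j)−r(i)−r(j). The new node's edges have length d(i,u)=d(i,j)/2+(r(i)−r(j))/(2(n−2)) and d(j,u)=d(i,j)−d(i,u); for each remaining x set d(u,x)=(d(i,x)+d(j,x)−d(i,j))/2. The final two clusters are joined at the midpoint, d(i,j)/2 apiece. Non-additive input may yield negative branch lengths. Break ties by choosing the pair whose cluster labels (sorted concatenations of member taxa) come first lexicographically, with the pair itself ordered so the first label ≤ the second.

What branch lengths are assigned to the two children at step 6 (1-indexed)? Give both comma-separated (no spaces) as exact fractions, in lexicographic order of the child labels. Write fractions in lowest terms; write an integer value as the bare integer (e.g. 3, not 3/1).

1. join F+P (d=5, Q=-124) ⇒ FP; edges |F|=14/3, |P|=1/3
  updated: d(FP,H)=5/2, d(FP,Q)=21/2, d(FP,U)=8, d(FP,V)=11, d(FP,W)=16, d(FP,X)=9
2. join FP+H (d=5/2, Q=-103) ⇒ FHP; edges |FP|=11/10, |H|=7/5
  updated: d(FHP,Q)=5, d(FHP,U)=39/4, d(FHP,V)=49/4, d(FHP,W)=41/4, d(FHP,X)=47/4
3. join FHP+Q (d=5, Q=-72) ⇒ FHPQ; edges |FHP|=13/4, |Q|=7/4
  updated: d(FHPQ,U)=35/8, d(FHPQ,V)=49/8, d(FHPQ,W)=77/8, d(FHPQ,X)=87/8
4. join U+X (d=3, Q=-185/4) ⇒ UX; edges |U|=13/12, |X|=23/12
  updated: d(FHPQ,UX)=49/8, d(UX,V)=9/2, d(UX,W)=19/2
5. join FHPQ+UX (d=49/8, Q=-119/4) ⇒ FHPQUX; edges |FHPQ|=7/2, |UX|=21/8
  updated: d(FHPQUX,V)=9/4, d(FHPQUX,W)=13/2
6. join FHPQUX+V (d=9/4, Q=-67/4) ⇒ FHPQUVX; edges |FHPQUX|=3/8, |V|=15/8
  updated: d(FHPQUVX,W)=49/8
7. join FHPQUVX+W (d=49/8) ⇒ FHPQUVWX; edges |FHPQUVX|=49/16, |W|=49/16
final tree: ((((((F:14/3,P:1/3):11/10,H:7/5):13/4,Q:7/4):7/2,(U:13/12,X:23/12):21/8):3/8,V:15/8):49/16,W:49/16)
total length: 30

3/8,15/8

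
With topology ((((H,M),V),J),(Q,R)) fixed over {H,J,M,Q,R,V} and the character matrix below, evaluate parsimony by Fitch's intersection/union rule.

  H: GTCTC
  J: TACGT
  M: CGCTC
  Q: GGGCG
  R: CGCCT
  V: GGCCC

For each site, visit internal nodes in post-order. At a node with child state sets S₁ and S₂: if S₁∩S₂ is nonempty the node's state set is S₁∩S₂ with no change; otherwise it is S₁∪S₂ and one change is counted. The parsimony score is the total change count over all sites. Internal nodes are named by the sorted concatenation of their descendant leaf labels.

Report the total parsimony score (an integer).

HM@0: {G} ∪ {C} = {C,G} (union, +1)
HMV@0: {C,G} ∩ {G} = {G} (intersection, +0)
HJMV@0: {G} ∪ {T} = {G,T} (union, +1)
QR@0: {G} ∪ {C} = {C,G} (union, +1)
HJMQRV@0: {G,T} ∩ {C,G} = {G} (intersection, +0)
HM@1: {T} ∪ {G} = {G,T} (union, +1)
HMV@1: {G,T} ∩ {G} = {G} (intersection, +0)
HJMV@1: {G} ∪ {A} = {A,G} (union, +1)
QR@1: {G} ∩ {G} = {G} (intersection, +0)
HJMQRV@1: {A,G} ∩ {G} = {G} (intersection, +0)
HM@2: {C} ∩ {C} = {C} (intersection, +0)
HMV@2: {C} ∩ {C} = {C} (intersection, +0)
HJMV@2: {C} ∩ {C} = {C} (intersection, +0)
QR@2: {G} ∪ {C} = {C,G} (union, +1)
HJMQRV@2: {C} ∩ {C,G} = {C} (intersection, +0)
HM@3: {T} ∩ {T} = {T} (intersection, +0)
HMV@3: {T} ∪ {C} = {C,T} (union, +1)
HJMV@3: {C,T} ∪ {G} = {C,G,T} (union, +1)
QR@3: {C} ∩ {C} = {C} (intersection, +0)
HJMQRV@3: {C,G,T} ∩ {C} = {C} (intersection, +0)
HM@4: {C} ∩ {C} = {C} (intersection, +0)
HMV@4: {C} ∩ {C} = {C} (intersection, +0)
HJMV@4: {C} ∪ {T} = {C,T} (union, +1)
QR@4: {G} ∪ {T} = {G,T} (union, +1)
HJMQRV@4: {C,T} ∩ {G,T} = {T} (intersection, +0)
per-site changes: [3, 2, 1, 2, 2]; total = 10

10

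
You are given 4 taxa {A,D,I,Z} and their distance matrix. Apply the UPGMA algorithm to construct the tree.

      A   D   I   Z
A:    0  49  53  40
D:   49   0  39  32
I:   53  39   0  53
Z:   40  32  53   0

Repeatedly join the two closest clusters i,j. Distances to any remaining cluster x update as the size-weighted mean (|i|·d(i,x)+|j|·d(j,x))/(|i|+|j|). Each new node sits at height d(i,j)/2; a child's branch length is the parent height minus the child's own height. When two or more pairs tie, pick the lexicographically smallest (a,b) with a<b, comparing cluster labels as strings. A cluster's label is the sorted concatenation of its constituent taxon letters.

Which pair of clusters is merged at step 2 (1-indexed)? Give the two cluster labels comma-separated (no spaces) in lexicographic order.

A,DZ

step 1: merge (D,Z) at d=32; branch lengths D→16, Z→16; new cluster DZ
  updated: d(A,DZ)=89/2, d(DZ,I)=46
step 2: merge (A,DZ) at d=89/2; branch lengths A→89/4, DZ→25/4; new cluster ADZ
  updated: d(ADZ,I)=145/3
step 3: merge (ADZ,I) at d=145/3; branch lengths ADZ→23/12, I→145/6; new cluster ADIZ
final tree: ((A:89/4,(D:16,Z:16):25/4):23/12,I:145/6)
total length: 1039/12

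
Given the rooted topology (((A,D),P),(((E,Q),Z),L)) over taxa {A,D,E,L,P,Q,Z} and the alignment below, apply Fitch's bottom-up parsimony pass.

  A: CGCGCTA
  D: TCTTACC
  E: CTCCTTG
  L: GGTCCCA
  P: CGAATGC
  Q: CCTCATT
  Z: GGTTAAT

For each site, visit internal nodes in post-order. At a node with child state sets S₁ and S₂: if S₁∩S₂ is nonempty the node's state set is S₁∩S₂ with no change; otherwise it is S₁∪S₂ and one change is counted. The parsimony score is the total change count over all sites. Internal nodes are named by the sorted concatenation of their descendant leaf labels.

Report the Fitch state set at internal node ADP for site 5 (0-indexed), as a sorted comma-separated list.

C,G,T

site 0, node AD: A={C} ∪ D={T} → {C,T} (+1)
site 0, node ADP: AD={C,T} ∩ P={C} → {C} (+0)
site 0, node EQ: E={C} ∩ Q={C} → {C} (+0)
site 0, node EQZ: EQ={C} ∪ Z={G} → {C,G} (+1)
site 0, node ELQZ: EQZ={C,G} ∩ L={G} → {G} (+0)
site 0, node ADELPQZ: ADP={C} ∪ ELQZ={G} → {C,G} (+1)
site 1, node AD: A={G} ∪ D={C} → {C,G} (+1)
site 1, node ADP: AD={C,G} ∩ P={G} → {G} (+0)
site 1, node EQ: E={T} ∪ Q={C} → {C,T} (+1)
site 1, node EQZ: EQ={C,T} ∪ Z={G} → {C,G,T} (+1)
site 1, node ELQZ: EQZ={C,G,T} ∩ L={G} → {G} (+0)
site 1, node ADELPQZ: ADP={G} ∩ ELQZ={G} → {G} (+0)
site 2, node AD: A={C} ∪ D={T} → {C,T} (+1)
site 2, node ADP: AD={C,T} ∪ P={A} → {A,C,T} (+1)
site 2, node EQ: E={C} ∪ Q={T} → {C,T} (+1)
site 2, node EQZ: EQ={C,T} ∩ Z={T} → {T} (+0)
site 2, node ELQZ: EQZ={T} ∩ L={T} → {T} (+0)
site 2, node ADELPQZ: ADP={A,C,T} ∩ ELQZ={T} → {T} (+0)
site 3, node AD: A={G} ∪ D={T} → {G,T} (+1)
site 3, node ADP: AD={G,T} ∪ P={A} → {A,G,T} (+1)
site 3, node EQ: E={C} ∩ Q={C} → {C} (+0)
site 3, node EQZ: EQ={C} ∪ Z={T} → {C,T} (+1)
site 3, node ELQZ: EQZ={C,T} ∩ L={C} → {C} (+0)
site 3, node ADELPQZ: ADP={A,G,T} ∪ ELQZ={C} → {A,C,G,T} (+1)
site 4, node AD: A={C} ∪ D={A} → {A,C} (+1)
site 4, node ADP: AD={A,C} ∪ P={T} → {A,C,T} (+1)
site 4, node EQ: E={T} ∪ Q={A} → {A,T} (+1)
site 4, node EQZ: EQ={A,T} ∩ Z={A} → {A} (+0)
site 4, node ELQZ: EQZ={A} ∪ L={C} → {A,C} (+1)
site 4, node ADELPQZ: ADP={A,C,T} ∩ ELQZ={A,C} → {A,C} (+0)
site 5, node AD: A={T} ∪ D={C} → {C,T} (+1)
site 5, node ADP: AD={C,T} ∪ P={G} → {C,G,T} (+1)
site 5, node EQ: E={T} ∩ Q={T} → {T} (+0)
site 5, node EQZ: EQ={T} ∪ Z={A} → {A,T} (+1)
site 5, node ELQZ: EQZ={A,T} ∪ L={C} → {A,C,T} (+1)
site 5, node ADELPQZ: ADP={C,G,T} ∩ ELQZ={A,C,T} → {C,T} (+0)
site 6, node AD: A={A} ∪ D={C} → {A,C} (+1)
site 6, node ADP: AD={A,C} ∩ P={C} → {C} (+0)
site 6, node EQ: E={G} ∪ Q={T} → {G,T} (+1)
site 6, node EQZ: EQ={G,T} ∩ Z={T} → {T} (+0)
site 6, node ELQZ: EQZ={T} ∪ L={A} → {A,T} (+1)
site 6, node ADELPQZ: ADP={C} ∪ ELQZ={A,T} → {A,C,T} (+1)
per-site changes: [3, 3, 3, 4, 4, 4, 4]; total = 25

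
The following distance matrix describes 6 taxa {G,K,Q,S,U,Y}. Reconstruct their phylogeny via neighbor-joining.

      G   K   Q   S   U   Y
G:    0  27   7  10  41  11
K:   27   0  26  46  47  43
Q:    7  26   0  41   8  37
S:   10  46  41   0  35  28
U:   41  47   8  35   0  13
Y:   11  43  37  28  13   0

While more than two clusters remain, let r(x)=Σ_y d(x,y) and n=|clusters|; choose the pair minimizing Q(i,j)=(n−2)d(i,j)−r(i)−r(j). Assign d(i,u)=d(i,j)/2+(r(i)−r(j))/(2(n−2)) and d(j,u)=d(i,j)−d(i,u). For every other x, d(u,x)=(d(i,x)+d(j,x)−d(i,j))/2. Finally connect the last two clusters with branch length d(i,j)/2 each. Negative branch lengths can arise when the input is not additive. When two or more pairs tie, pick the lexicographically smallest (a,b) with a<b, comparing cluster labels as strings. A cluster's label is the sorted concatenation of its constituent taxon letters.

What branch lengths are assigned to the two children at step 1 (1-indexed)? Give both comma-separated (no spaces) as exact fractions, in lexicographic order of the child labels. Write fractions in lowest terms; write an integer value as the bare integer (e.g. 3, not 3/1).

iteration 1: select Q,U (d=8, Q=-231); attach at lengths (7/8, 57/8); label the merged cluster QU
  updated: d(G,QU)=20, d(K,QU)=65/2, d(QU,S)=34, d(QU,Y)=21
iteration 2: select K,QU (d=65/2, Q=-317/2); attach at lengths (277/12, 113/12); label the merged cluster KQU
  updated: d(G,KQU)=29/4, d(KQU,S)=95/4, d(KQU,Y)=63/4
iteration 3: select G,S (d=10, Q=-70); attach at lengths (-27/8, 107/8); label the merged cluster GS
  updated: d(GS,KQU)=21/2, d(GS,Y)=29/2
iteration 4: select GS,KQU (d=21/2, Q=-163/4); attach at lengths (37/8, 47/8); label the merged cluster GKQSU
  updated: d(GKQSU,Y)=79/8
iteration 5: select GKQSU,Y (d=79/8); attach at lengths (79/16, 79/16); label the merged cluster GKQSUY
final tree: (((G:-27/8,S:107/8):37/8,(K:277/12,(Q:7/8,U:57/8):113/12):47/8):79/16,Y:79/16)
total length: 567/8

7/8,57/8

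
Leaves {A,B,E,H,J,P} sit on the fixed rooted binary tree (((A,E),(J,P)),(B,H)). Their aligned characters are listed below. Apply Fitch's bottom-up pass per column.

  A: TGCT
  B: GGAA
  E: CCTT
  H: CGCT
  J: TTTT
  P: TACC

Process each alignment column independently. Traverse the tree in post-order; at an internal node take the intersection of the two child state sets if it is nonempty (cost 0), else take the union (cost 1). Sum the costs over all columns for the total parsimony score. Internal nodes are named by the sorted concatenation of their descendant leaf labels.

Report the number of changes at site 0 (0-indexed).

3

[col 0] AE: children A:{T}, E:{C} ∪→ {C,T}; cost 1
[col 0] JP: children J:{T}, P:{T} ∩→ {T}; cost 0
[col 0] AEJP: children AE:{C,T}, JP:{T} ∩→ {T}; cost 0
[col 0] BH: children B:{G}, H:{C} ∪→ {C,G}; cost 1
[col 0] ABEHJP: children AEJP:{T}, BH:{C,G} ∪→ {C,G,T}; cost 1
[col 1] AE: children A:{G}, E:{C} ∪→ {C,G}; cost 1
[col 1] JP: children J:{T}, P:{A} ∪→ {A,T}; cost 1
[col 1] AEJP: children AE:{C,G}, JP:{A,T} ∪→ {A,C,G,T}; cost 1
[col 1] BH: children B:{G}, H:{G} ∩→ {G}; cost 0
[col 1] ABEHJP: children AEJP:{A,C,G,T}, BH:{G} ∩→ {G}; cost 0
[col 2] AE: children A:{C}, E:{T} ∪→ {C,T}; cost 1
[col 2] JP: children J:{T}, P:{C} ∪→ {C,T}; cost 1
[col 2] AEJP: children AE:{C,T}, JP:{C,T} ∩→ {C,T}; cost 0
[col 2] BH: children B:{A}, H:{C} ∪→ {A,C}; cost 1
[col 2] ABEHJP: children AEJP:{C,T}, BH:{A,C} ∩→ {C}; cost 0
[col 3] AE: children A:{T}, E:{T} ∩→ {T}; cost 0
[col 3] JP: children J:{T}, P:{C} ∪→ {C,T}; cost 1
[col 3] AEJP: children AE:{T}, JP:{C,T} ∩→ {T}; cost 0
[col 3] BH: children B:{A}, H:{T} ∪→ {A,T}; cost 1
[col 3] ABEHJP: children AEJP:{T}, BH:{A,T} ∩→ {T}; cost 0
per-site changes: [3, 3, 3, 2]; total = 11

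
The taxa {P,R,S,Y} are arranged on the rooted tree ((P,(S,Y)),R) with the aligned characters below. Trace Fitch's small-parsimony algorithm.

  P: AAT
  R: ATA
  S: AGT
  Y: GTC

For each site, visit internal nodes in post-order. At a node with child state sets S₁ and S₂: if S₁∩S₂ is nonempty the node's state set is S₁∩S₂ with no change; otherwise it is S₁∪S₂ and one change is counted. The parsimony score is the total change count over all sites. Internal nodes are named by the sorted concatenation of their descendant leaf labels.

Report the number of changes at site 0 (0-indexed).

1

site 0, node SY: S={A} ∪ Y={G} → {A,G} (+1)
site 0, node PSY: P={A} ∩ SY={A,G} → {A} (+0)
site 0, node PRSY: PSY={A} ∩ R={A} → {A} (+0)
site 1, node SY: S={G} ∪ Y={T} → {G,T} (+1)
site 1, node PSY: P={A} ∪ SY={G,T} → {A,G,T} (+1)
site 1, node PRSY: PSY={A,G,T} ∩ R={T} → {T} (+0)
site 2, node SY: S={T} ∪ Y={C} → {C,T} (+1)
site 2, node PSY: P={T} ∩ SY={C,T} → {T} (+0)
site 2, node PRSY: PSY={T} ∪ R={A} → {A,T} (+1)
per-site changes: [1, 2, 2]; total = 5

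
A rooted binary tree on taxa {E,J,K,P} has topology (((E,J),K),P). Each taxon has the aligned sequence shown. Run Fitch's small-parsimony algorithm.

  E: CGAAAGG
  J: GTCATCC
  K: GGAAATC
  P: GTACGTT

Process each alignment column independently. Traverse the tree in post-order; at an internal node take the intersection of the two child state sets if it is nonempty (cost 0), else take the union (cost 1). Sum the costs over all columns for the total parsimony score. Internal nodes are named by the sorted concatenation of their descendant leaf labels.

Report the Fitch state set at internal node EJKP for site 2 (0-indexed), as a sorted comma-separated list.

EJ@0: {C} ∪ {G} = {C,G} (union, +1)
EJK@0: {C,G} ∩ {G} = {G} (intersection, +0)
EJKP@0: {G} ∩ {G} = {G} (intersection, +0)
EJ@1: {G} ∪ {T} = {G,T} (union, +1)
EJK@1: {G,T} ∩ {G} = {G} (intersection, +0)
EJKP@1: {G} ∪ {T} = {G,T} (union, +1)
EJ@2: {A} ∪ {C} = {A,C} (union, +1)
EJK@2: {A,C} ∩ {A} = {A} (intersection, +0)
EJKP@2: {A} ∩ {A} = {A} (intersection, +0)
EJ@3: {A} ∩ {A} = {A} (intersection, +0)
EJK@3: {A} ∩ {A} = {A} (intersection, +0)
EJKP@3: {A} ∪ {C} = {A,C} (union, +1)
EJ@4: {A} ∪ {T} = {A,T} (union, +1)
EJK@4: {A,T} ∩ {A} = {A} (intersection, +0)
EJKP@4: {A} ∪ {G} = {A,G} (union, +1)
EJ@5: {G} ∪ {C} = {C,G} (union, +1)
EJK@5: {C,G} ∪ {T} = {C,G,T} (union, +1)
EJKP@5: {C,G,T} ∩ {T} = {T} (intersection, +0)
EJ@6: {G} ∪ {C} = {C,G} (union, +1)
EJK@6: {C,G} ∩ {C} = {C} (intersection, +0)
EJKP@6: {C} ∪ {T} = {C,T} (union, +1)
per-site changes: [1, 2, 1, 1, 2, 2, 2]; total = 11

A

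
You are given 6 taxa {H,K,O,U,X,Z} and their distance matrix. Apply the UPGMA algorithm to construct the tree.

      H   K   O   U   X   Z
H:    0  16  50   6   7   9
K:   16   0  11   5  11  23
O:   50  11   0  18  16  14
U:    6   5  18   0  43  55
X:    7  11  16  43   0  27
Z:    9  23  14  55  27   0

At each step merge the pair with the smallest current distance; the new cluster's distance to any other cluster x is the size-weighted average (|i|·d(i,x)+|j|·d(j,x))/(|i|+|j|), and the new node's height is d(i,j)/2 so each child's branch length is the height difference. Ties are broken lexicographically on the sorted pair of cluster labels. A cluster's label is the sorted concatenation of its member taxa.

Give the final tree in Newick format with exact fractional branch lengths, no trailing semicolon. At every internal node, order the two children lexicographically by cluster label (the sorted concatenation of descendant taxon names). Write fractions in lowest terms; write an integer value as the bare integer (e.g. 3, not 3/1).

iteration 1: select K,U (d=5); attach at lengths (5/2, 5/2); label the merged cluster KU
  updated: d(H,KU)=11, d(KU,O)=29/2, d(KU,X)=27, d(KU,Z)=39
iteration 2: select H,X (d=7); attach at lengths (7/2, 7/2); label the merged cluster HX
  updated: d(HX,KU)=19, d(HX,O)=33, d(HX,Z)=18
iteration 3: select O,Z (d=14); attach at lengths (7, 7); label the merged cluster OZ
  updated: d(HX,OZ)=51/2, d(KU,OZ)=107/4
iteration 4: select HX,KU (d=19); attach at lengths (6, 7); label the merged cluster HKUX
  updated: d(HKUX,OZ)=209/8
iteration 5: select HKUX,OZ (d=209/8); attach at lengths (57/16, 97/16); label the merged cluster HKOUXZ
final tree: (((H:7/2,X:7/2):6,(K:5/2,U:5/2):7):57/16,(O:7,Z:7):97/16)
total length: 389/8

(((H:7/2,X:7/2):6,(K:5/2,U:5/2):7):57/16,(O:7,Z:7):97/16)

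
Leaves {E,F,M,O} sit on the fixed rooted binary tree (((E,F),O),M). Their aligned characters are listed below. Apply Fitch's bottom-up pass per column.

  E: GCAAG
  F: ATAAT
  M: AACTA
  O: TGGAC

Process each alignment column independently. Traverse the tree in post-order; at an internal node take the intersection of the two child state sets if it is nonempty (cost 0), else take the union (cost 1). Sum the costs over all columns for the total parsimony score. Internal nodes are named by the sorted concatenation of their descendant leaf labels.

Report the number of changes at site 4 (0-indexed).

EF@0: {G} ∪ {A} = {A,G} (union, +1)
EFO@0: {A,G} ∪ {T} = {A,G,T} (union, +1)
EFMO@0: {A,G,T} ∩ {A} = {A} (intersection, +0)
EF@1: {C} ∪ {T} = {C,T} (union, +1)
EFO@1: {C,T} ∪ {G} = {C,G,T} (union, +1)
EFMO@1: {C,G,T} ∪ {A} = {A,C,G,T} (union, +1)
EF@2: {A} ∩ {A} = {A} (intersection, +0)
EFO@2: {A} ∪ {G} = {A,G} (union, +1)
EFMO@2: {A,G} ∪ {C} = {A,C,G} (union, +1)
EF@3: {A} ∩ {A} = {A} (intersection, +0)
EFO@3: {A} ∩ {A} = {A} (intersection, +0)
EFMO@3: {A} ∪ {T} = {A,T} (union, +1)
EF@4: {G} ∪ {T} = {G,T} (union, +1)
EFO@4: {G,T} ∪ {C} = {C,G,T} (union, +1)
EFMO@4: {C,G,T} ∪ {A} = {A,C,G,T} (union, +1)
per-site changes: [2, 3, 2, 1, 3]; total = 11

3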